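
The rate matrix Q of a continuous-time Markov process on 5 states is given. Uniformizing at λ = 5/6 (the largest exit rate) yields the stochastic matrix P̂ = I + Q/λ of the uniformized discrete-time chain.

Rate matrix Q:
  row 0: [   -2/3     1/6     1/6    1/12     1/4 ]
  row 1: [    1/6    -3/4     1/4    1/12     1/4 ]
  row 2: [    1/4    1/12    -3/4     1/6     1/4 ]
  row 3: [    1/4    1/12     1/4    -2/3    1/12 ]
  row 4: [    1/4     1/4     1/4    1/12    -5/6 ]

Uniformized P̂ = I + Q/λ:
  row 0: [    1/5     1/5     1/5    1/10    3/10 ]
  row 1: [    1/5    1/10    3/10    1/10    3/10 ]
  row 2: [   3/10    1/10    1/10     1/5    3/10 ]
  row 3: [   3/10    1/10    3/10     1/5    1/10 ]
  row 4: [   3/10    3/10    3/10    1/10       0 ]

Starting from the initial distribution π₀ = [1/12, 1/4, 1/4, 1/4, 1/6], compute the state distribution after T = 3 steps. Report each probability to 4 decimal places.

π = [0.2574, 0.1679, 0.2291, 0.1364, 0.2092]

t=0: π = [0.0833, 0.2500, 0.2500, 0.2500, 0.1667]
t=1: π = [0.2667, 0.1417, 0.2417, 0.1500, 0.2000]
t=2: π = [0.2592, 0.1667, 0.2250, 0.1392, 0.2100]
t=3: π = [0.2574, 0.1679, 0.2291, 0.1364, 0.2092]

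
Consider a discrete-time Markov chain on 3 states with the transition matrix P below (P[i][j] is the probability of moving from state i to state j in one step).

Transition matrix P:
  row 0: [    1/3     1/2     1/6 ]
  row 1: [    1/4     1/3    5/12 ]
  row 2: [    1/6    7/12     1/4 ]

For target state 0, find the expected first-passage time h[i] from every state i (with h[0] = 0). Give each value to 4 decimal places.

h = [0.0000, 4.5405, 4.8649]

First-step conditioning: h[0] = 0; for i ≠ 0, h[i] = 1 + Σ_k P[i][k]·h[k].
  h[1] = 1 + 1/3·h[1] + 5/12·h[2]
  h[2] = 1 + 7/12·h[1] + 1/4·h[2]
Solving the 2×2 linear system over states ≠ 0 gives exactly h = [0, 168/37, 180/37] (h[0] = 0 is the target).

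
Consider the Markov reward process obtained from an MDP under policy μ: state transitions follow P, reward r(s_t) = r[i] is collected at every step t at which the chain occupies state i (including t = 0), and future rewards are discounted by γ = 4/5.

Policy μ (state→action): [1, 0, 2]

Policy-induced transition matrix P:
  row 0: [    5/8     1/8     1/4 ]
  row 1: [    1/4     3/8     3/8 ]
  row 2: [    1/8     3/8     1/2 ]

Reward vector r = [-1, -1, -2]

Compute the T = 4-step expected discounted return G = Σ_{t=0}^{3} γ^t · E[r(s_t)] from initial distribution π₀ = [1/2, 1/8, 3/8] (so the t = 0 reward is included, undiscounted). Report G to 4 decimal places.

t=0: π = [0.5000, 0.1250, 0.3750], E[r] = -1.3750, γ^t·E[r] = -1.375000, running G = -1.375000
t=1: π = [0.3906, 0.2500, 0.3594], E[r] = -1.3594, γ^t·E[r] = -1.087500, running G = -2.462500
t=2: π = [0.3516, 0.2773, 0.3711], E[r] = -1.3711, γ^t·E[r] = -0.877500, running G = -3.340000
t=3: π = [0.3354, 0.2871, 0.3774], E[r] = -1.3774, γ^t·E[r] = -0.705250, running G = -4.045250

G = -4.0453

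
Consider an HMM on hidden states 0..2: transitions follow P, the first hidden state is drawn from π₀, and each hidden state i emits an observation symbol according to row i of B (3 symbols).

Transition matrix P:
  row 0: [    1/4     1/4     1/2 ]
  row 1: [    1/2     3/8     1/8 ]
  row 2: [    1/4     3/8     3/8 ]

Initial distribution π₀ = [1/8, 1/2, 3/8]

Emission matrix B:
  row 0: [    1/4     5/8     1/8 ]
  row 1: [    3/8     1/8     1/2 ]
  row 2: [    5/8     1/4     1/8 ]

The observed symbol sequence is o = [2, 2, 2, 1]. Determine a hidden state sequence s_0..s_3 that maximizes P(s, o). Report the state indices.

path = [1, 1, 1, 0]

t=0: δ = [1.562e-02, 2.500e-01, 4.688e-02]  (obs o_0=2)
t=1: δ = [1.562e-02, 4.688e-02, 3.906e-03]  ψ = [1, 1, 1]  (obs o_1=2)
t=2: δ = [2.930e-03, 8.789e-03, 9.766e-04]  ψ = [1, 1, 0]  (obs o_2=2)
t=3: δ = [2.747e-03, 4.120e-04, 3.662e-04]  ψ = [1, 1, 0]  (obs o_3=1)
backtrack: best end state = 0; path = [1, 1, 1, 0]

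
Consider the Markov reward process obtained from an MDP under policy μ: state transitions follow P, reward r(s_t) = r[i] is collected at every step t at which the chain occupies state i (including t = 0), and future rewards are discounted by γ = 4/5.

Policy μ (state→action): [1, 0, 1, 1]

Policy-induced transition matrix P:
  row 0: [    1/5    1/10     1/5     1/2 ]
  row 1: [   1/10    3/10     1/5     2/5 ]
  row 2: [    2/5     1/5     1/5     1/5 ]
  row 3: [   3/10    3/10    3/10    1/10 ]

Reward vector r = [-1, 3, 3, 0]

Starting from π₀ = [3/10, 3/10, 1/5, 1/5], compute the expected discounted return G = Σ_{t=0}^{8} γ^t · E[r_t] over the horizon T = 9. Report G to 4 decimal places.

t=0: π = [0.3000, 0.3000, 0.2000, 0.2000], E[r] = 1.2000, γ^t·E[r] = 1.200000, running G = 1.200000
t=1: π = [0.2300, 0.2200, 0.2200, 0.3300], E[r] = 1.0900, γ^t·E[r] = 0.872000, running G = 2.072000
t=2: π = [0.2550, 0.2320, 0.2330, 0.2800], E[r] = 1.1400, γ^t·E[r] = 0.729600, running G = 2.801600
t=3: π = [0.2514, 0.2257, 0.2280, 0.2949], E[r] = 1.1097, γ^t·E[r] = 0.568166, running G = 3.369766
t=4: π = [0.2525, 0.2269, 0.2295, 0.2911], E[r] = 1.1167, γ^t·E[r] = 0.457404, running G = 3.827171
t=5: π = [0.2523, 0.2265, 0.2291, 0.2920], E[r] = 1.1146, γ^t·E[r] = 0.365248, running G = 4.192419
t=6: π = [0.2524, 0.2266, 0.2292, 0.2918], E[r] = 1.1151, γ^t·E[r] = 0.292322, running G = 4.484741
t=7: π = [0.2524, 0.2266, 0.2292, 0.2919], E[r] = 1.1150, γ^t·E[r] = 0.233832, running G = 4.718573
t=8: π = [0.2524, 0.2266, 0.2292, 0.2918], E[r] = 1.1150, γ^t·E[r] = 0.187070, running G = 4.905644

G = 4.9056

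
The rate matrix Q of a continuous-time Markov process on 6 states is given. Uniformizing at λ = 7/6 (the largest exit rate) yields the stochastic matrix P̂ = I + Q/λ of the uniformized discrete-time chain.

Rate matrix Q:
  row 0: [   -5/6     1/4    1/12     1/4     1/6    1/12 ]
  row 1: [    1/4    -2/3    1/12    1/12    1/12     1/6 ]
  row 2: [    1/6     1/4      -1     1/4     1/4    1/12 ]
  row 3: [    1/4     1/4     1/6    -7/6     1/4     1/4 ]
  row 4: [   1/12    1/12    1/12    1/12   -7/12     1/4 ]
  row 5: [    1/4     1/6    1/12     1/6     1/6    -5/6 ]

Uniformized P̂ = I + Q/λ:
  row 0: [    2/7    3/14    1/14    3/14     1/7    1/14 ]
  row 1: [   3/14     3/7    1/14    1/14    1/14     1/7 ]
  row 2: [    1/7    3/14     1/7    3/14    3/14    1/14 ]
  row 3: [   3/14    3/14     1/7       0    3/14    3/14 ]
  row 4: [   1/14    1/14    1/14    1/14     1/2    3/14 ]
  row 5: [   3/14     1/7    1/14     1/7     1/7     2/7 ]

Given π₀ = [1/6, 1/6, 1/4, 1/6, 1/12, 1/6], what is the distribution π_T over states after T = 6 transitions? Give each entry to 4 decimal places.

t=0: π = [0.1667, 0.1667, 0.2500, 0.1667, 0.0833, 0.1667]
t=1: π = [0.1964, 0.2262, 0.1012, 0.1310, 0.1905, 0.1548]
t=2: π = [0.1939, 0.2245, 0.0880, 0.1156, 0.2113, 0.1667]
t=3: π = [0.1917, 0.2203, 0.0860, 0.1153, 0.2168, 0.1699]
t=4: π = [0.1909, 0.2184, 0.0858, 0.1150, 0.2189, 0.1710]
t=5: π = [0.1905, 0.2176, 0.0858, 0.1150, 0.2198, 0.1714]
t=6: π = [0.1904, 0.2173, 0.0858, 0.1149, 0.2202, 0.1715]

π = [0.1904, 0.2173, 0.0858, 0.1149, 0.2202, 0.1715]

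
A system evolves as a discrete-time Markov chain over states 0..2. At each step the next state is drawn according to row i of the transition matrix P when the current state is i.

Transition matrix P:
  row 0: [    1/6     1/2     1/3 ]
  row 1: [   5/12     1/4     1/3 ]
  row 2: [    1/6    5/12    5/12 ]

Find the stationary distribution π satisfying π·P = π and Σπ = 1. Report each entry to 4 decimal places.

π = [0.2606, 0.3758, 0.3636]

Balance equations π_j = Σ_i π_i·P[i][j]:
  π_0 = 1/6·π_0 + 5/12·π_1 + 1/6·π_2
  π_1 = 1/2·π_0 + 1/4·π_1 + 5/12·π_2
  normalize: π_0 + π_1 + π_2 = 1
Solving the linear system gives exactly π = [43/165, 62/165, 4/11].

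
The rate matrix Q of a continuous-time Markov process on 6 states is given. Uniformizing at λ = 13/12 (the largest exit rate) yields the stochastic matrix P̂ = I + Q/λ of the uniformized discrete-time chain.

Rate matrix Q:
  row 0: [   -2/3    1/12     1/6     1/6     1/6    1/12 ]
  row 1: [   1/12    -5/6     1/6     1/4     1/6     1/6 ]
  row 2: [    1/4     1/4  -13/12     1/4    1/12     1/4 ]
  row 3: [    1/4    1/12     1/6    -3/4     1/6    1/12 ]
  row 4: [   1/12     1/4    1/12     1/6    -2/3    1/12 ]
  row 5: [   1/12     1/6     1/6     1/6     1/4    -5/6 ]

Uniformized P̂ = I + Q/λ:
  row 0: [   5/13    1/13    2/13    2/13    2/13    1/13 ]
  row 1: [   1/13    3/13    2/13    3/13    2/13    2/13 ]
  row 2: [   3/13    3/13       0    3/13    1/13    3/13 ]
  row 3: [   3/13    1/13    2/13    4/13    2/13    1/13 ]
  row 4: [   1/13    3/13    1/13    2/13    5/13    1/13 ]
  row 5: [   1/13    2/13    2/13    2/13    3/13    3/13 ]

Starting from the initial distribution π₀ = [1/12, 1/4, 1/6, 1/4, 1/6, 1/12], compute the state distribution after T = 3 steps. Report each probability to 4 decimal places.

t=0: π = [0.0833, 0.2500, 0.1667, 0.2500, 0.1667, 0.0833]
t=1: π = [0.1667, 0.1731, 0.1154, 0.2244, 0.1859, 0.1346]
t=2: π = [0.1805, 0.1603, 0.1218, 0.2106, 0.1982, 0.1287]
t=3: π = [0.1836, 0.1607, 0.1199, 0.2079, 0.2001, 0.1278]

π = [0.1836, 0.1607, 0.1199, 0.2079, 0.2001, 0.1278]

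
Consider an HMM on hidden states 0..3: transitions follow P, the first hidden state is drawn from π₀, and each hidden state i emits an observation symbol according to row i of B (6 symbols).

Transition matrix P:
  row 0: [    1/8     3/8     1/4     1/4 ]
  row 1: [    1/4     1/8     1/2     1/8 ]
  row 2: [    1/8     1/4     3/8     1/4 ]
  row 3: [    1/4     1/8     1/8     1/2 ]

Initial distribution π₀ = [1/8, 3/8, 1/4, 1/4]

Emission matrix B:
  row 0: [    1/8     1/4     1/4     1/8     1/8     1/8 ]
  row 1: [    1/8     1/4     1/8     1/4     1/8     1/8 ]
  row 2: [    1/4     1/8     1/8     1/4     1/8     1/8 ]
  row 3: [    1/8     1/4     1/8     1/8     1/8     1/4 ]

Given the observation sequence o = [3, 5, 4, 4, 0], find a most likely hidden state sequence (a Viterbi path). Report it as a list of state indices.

path = [1, 2, 2, 2, 2]

t=0: δ = [1.562e-02, 9.375e-02, 6.250e-02, 3.125e-02]  (obs o_0=3)
t=1: δ = [2.930e-03, 1.953e-03, 5.859e-03, 3.906e-03]  ψ = [1, 2, 1, 2]  (obs o_1=5)
t=2: δ = [1.221e-04, 1.831e-04, 2.747e-04, 2.441e-04]  ψ = [3, 2, 2, 3]  (obs o_2=4)
t=3: δ = [7.629e-06, 8.583e-06, 1.287e-05, 1.526e-05]  ψ = [3, 2, 2, 3]  (obs o_3=4)
t=4: δ = [4.768e-07, 4.023e-07, 1.207e-06, 9.537e-07]  ψ = [3, 2, 2, 3]  (obs o_4=0)
backtrack: best end state = 2; path = [1, 2, 2, 2, 2]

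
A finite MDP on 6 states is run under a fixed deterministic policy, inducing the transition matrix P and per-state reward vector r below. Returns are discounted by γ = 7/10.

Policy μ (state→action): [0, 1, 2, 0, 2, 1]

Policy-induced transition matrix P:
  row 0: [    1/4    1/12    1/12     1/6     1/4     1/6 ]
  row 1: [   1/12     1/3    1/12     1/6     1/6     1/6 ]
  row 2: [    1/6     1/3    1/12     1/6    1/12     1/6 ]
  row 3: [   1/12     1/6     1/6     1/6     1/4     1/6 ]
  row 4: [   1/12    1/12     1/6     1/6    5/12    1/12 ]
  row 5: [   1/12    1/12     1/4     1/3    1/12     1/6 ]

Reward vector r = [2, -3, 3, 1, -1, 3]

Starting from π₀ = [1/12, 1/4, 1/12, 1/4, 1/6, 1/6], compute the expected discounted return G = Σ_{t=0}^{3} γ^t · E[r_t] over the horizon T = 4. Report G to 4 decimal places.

t=0: π = [0.0833, 0.2500, 0.0833, 0.2500, 0.1667, 0.1667], E[r] = 0.2500, γ^t·E[r] = 0.250000, running G = 0.250000
t=1: π = [0.1042, 0.1875, 0.1458, 0.1944, 0.2153, 0.1528], E[r] = 0.5208, γ^t·E[r] = 0.364583, running G = 0.614583
t=2: π = [0.1128, 0.1829, 0.1429, 0.1921, 0.2205, 0.1487], E[r] = 0.5237, γ^t·E[r] = 0.256626, running G = 0.871209
t=3: π = [0.1141, 0.1808, 0.1425, 0.1915, 0.2229, 0.1483], E[r] = 0.5267, γ^t·E[r] = 0.180647, running G = 1.051857

G = 1.0519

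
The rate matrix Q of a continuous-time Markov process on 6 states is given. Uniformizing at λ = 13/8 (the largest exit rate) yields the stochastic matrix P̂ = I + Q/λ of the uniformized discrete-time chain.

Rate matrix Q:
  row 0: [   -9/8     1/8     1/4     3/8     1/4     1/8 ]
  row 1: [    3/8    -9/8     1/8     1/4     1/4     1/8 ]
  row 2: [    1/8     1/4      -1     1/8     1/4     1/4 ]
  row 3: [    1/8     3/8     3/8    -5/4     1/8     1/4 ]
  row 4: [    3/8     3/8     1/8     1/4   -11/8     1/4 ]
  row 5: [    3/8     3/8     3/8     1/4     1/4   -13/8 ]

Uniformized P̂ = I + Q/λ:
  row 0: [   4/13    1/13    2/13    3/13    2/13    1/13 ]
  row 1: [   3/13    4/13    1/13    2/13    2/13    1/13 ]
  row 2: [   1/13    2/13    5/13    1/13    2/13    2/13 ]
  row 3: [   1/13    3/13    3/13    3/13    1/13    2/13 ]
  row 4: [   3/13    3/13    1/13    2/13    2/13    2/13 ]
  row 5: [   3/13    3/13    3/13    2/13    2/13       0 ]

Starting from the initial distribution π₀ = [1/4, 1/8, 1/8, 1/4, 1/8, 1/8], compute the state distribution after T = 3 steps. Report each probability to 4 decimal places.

π = [0.1893, 0.2023, 0.1939, 0.1662, 0.1409, 0.1073]

t=0: π = [0.2500, 0.1250, 0.1250, 0.2500, 0.1250, 0.1250]
t=1: π = [0.1923, 0.1923, 0.1923, 0.1827, 0.1346, 0.1058]
t=2: π = [0.1879, 0.2012, 0.1953, 0.1679, 0.1398, 0.1080]
t=3: π = [0.1893, 0.2023, 0.1939, 0.1662, 0.1409, 0.1073]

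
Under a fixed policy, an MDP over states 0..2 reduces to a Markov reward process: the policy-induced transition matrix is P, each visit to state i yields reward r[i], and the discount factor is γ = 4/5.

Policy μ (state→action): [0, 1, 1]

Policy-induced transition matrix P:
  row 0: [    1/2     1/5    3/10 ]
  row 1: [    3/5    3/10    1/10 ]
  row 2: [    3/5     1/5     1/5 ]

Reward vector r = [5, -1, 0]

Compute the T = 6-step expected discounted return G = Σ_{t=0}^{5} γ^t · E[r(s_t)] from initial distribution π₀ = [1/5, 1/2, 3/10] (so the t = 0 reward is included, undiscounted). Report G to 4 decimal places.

t=0: π = [0.2000, 0.5000, 0.3000], E[r] = 0.5000, γ^t·E[r] = 0.500000, running G = 0.500000
t=1: π = [0.5800, 0.2500, 0.1700], E[r] = 2.6500, γ^t·E[r] = 2.120000, running G = 2.620000
t=2: π = [0.5420, 0.2250, 0.2330], E[r] = 2.4850, γ^t·E[r] = 1.590400, running G = 4.210400
t=3: π = [0.5458, 0.2225, 0.2317], E[r] = 2.5065, γ^t·E[r] = 1.283328, running G = 5.493728
t=4: π = [0.5454, 0.2223, 0.2323], E[r] = 2.5049, γ^t·E[r] = 1.025987, running G = 6.519715
t=5: π = [0.5455, 0.2222, 0.2323], E[r] = 2.5051, γ^t·E[r] = 0.820860, running G = 7.340574

G = 7.3406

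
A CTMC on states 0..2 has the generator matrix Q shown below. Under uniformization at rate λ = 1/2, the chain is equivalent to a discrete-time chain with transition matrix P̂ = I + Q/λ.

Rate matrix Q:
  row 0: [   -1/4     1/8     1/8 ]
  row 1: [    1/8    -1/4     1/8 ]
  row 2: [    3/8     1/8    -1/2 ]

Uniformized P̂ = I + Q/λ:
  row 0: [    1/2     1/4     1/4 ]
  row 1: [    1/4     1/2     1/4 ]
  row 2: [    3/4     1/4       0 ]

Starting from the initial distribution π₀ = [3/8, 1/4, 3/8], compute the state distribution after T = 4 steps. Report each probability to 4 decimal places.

t=0: π = [0.3750, 0.2500, 0.3750]
t=1: π = [0.5313, 0.3125, 0.1563]
t=2: π = [0.4609, 0.3281, 0.2109]
t=3: π = [0.4707, 0.3320, 0.1973]
t=4: π = [0.4663, 0.3330, 0.2007]

π = [0.4663, 0.3330, 0.2007]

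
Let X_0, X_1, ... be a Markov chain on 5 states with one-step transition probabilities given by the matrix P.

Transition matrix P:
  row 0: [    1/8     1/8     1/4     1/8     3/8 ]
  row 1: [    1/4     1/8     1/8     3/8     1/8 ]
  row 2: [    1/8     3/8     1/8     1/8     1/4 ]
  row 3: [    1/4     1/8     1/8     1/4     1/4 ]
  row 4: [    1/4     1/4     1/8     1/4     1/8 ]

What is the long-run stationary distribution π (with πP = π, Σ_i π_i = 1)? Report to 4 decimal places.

Balance equations π_j = Σ_i π_i·P[i][j]:
  π_0 = 1/8·π_0 + 1/4·π_1 + 1/8·π_2 + 1/4·π_3 + 1/4·π_4
  π_1 = 1/8·π_0 + 1/8·π_1 + 3/8·π_2 + 1/8·π_3 + 1/4·π_4
  π_2 = 1/4·π_0 + 1/8·π_1 + 1/8·π_2 + 1/8·π_3 + 1/8·π_4
  π_3 = 1/8·π_0 + 3/8·π_1 + 1/8·π_2 + 1/4·π_3 + 1/4·π_4
  normalize: π_0 + π_1 + π_2 + π_3 + π_4 = 1
Solving the linear system gives exactly π = [15/73, 1016/5329, 11/73, 1222/5329, 1193/5329].

π = [0.2055, 0.1907, 0.1507, 0.2293, 0.2239]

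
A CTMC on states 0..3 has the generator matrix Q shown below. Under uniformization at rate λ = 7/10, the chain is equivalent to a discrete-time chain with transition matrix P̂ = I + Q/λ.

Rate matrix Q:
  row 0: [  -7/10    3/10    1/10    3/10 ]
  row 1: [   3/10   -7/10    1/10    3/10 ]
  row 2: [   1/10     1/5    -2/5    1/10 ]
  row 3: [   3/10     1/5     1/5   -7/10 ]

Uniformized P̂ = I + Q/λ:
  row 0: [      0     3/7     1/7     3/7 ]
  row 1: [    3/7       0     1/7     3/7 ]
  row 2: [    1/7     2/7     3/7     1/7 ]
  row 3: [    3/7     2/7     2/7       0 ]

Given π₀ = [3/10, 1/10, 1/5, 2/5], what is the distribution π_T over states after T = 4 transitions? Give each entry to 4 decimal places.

π = [0.2492, 0.2489, 0.2494, 0.2526]

t=0: π = [0.3000, 0.1000, 0.2000, 0.4000]
t=1: π = [0.2429, 0.3000, 0.2571, 0.2000]
t=2: π = [0.2510, 0.2347, 0.2449, 0.2694]
t=3: π = [0.2510, 0.2545, 0.2513, 0.2431]
t=4: π = [0.2492, 0.2489, 0.2494, 0.2526]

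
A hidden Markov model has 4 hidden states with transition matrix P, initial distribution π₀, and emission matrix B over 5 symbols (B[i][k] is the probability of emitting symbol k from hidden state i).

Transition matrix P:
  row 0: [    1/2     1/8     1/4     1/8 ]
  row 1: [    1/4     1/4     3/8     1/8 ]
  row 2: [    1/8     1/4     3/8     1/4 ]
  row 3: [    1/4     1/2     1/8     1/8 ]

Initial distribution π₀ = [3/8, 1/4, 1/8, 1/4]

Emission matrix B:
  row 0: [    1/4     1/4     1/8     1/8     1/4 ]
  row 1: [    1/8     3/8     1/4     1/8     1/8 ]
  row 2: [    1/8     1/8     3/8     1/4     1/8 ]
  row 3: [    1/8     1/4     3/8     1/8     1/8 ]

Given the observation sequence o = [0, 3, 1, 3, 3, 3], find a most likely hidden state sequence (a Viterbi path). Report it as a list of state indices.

t=0: δ = [9.375e-02, 3.125e-02, 1.562e-02, 3.125e-02]  (obs o_0=0)
t=1: δ = [5.859e-03, 1.953e-03, 5.859e-03, 1.465e-03]  ψ = [0, 3, 0, 0]  (obs o_1=3)
t=2: δ = [7.324e-04, 5.493e-04, 2.747e-04, 3.662e-04]  ψ = [0, 2, 2, 2]  (obs o_2=1)
t=3: δ = [4.578e-05, 2.289e-05, 5.150e-05, 1.144e-05]  ψ = [0, 3, 1, 0]  (obs o_3=3)
t=4: δ = [2.861e-06, 1.609e-06, 4.828e-06, 1.609e-06]  ψ = [0, 2, 2, 2]  (obs o_4=3)
t=5: δ = [1.788e-07, 1.509e-07, 4.526e-07, 1.509e-07]  ψ = [0, 2, 2, 2]  (obs o_5=3)
backtrack: best end state = 2; path = [0, 2, 1, 2, 2, 2]

path = [0, 2, 1, 2, 2, 2]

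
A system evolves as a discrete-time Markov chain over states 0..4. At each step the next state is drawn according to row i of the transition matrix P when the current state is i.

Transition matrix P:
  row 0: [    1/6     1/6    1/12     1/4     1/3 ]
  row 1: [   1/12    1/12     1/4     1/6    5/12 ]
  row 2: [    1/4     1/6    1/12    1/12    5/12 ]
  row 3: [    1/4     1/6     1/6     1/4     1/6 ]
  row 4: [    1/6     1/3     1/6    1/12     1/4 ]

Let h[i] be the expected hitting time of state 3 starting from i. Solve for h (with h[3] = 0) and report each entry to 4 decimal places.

h = [6.5416, 7.3218, 7.7333, 0.0000, 7.7597]

First-step conditioning: h[3] = 0; for i ≠ 3, h[i] = 1 + Σ_k P[i][k]·h[k].
  h[0] = 1 + 1/6·h[0] + 1/6·h[1] + 1/12·h[2] + 1/3·h[4]
  h[1] = 1 + 1/12·h[0] + 1/12·h[1] + 1/4·h[2] + 5/12·h[4]
  h[2] = 1 + 1/4·h[0] + 1/6·h[1] + 1/12·h[2] + 5/12·h[4]
  h[4] = 1 + 1/6·h[0] + 1/3·h[1] + 1/6·h[2] + 1/4·h[4]
Solving the 4×4 linear system over states ≠ 3 gives exactly h = [7948/1215, 8896/1215, 116/15, 0, 9428/1215] (h[3] = 0 is the target).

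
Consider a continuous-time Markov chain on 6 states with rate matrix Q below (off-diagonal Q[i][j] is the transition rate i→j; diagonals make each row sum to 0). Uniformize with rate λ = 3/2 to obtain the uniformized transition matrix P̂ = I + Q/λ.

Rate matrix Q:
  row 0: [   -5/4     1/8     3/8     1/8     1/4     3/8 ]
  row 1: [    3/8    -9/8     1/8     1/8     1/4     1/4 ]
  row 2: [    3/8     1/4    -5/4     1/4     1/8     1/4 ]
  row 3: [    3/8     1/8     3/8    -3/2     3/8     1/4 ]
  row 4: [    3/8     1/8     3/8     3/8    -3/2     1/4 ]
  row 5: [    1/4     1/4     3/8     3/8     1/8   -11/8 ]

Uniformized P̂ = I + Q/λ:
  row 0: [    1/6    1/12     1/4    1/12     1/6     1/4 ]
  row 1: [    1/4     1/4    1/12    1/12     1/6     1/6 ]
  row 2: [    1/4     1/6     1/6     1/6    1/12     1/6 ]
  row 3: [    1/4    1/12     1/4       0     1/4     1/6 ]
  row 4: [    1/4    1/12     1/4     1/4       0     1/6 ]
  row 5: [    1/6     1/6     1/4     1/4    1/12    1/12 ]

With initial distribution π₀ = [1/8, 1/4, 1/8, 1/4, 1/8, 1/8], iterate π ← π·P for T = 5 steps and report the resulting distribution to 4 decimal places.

π = [0.2176, 0.1380, 0.2095, 0.1386, 0.1257, 0.1706]

t=0: π = [0.1250, 0.2500, 0.1250, 0.2500, 0.1250, 0.1250]
t=1: π = [0.2292, 0.1458, 0.1979, 0.1146, 0.1458, 0.1667]
t=2: π = [0.2170, 0.1380, 0.2092, 0.1424, 0.1215, 0.1719]
t=3: π = [0.2176, 0.1381, 0.2096, 0.1378, 0.1265, 0.1704]
t=4: π = [0.2177, 0.1380, 0.2095, 0.1388, 0.1254, 0.1706]
t=5: π = [0.2176, 0.1380, 0.2095, 0.1386, 0.1257, 0.1706]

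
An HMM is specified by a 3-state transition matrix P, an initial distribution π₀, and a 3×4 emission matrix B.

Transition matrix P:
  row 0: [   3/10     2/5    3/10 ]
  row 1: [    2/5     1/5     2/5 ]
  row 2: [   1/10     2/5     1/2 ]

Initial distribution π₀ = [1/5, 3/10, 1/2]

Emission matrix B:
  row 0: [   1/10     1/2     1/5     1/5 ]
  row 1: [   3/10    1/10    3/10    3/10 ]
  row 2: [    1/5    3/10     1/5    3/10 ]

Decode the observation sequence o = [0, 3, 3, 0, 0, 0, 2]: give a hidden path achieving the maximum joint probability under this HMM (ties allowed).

path = [2, 2, 2, 2, 2, 2, 1]

t=0: δ = [2.000e-02, 9.000e-02, 1.000e-01]  (obs o_0=0)
t=1: δ = [7.200e-03, 1.200e-02, 1.500e-02]  ψ = [1, 2, 2]  (obs o_1=3)
t=2: δ = [9.600e-04, 1.800e-03, 2.250e-03]  ψ = [1, 2, 2]  (obs o_2=3)
t=3: δ = [7.200e-05, 2.700e-04, 2.250e-04]  ψ = [1, 2, 2]  (obs o_3=0)
t=4: δ = [1.080e-05, 2.700e-05, 2.250e-05]  ψ = [1, 2, 2]  (obs o_4=0)
t=5: δ = [1.080e-06, 2.700e-06, 2.250e-06]  ψ = [1, 2, 2]  (obs o_5=0)
t=6: δ = [2.160e-07, 2.700e-07, 2.250e-07]  ψ = [1, 2, 2]  (obs o_6=2)
backtrack: best end state = 1; path = [2, 2, 2, 2, 2, 2, 1]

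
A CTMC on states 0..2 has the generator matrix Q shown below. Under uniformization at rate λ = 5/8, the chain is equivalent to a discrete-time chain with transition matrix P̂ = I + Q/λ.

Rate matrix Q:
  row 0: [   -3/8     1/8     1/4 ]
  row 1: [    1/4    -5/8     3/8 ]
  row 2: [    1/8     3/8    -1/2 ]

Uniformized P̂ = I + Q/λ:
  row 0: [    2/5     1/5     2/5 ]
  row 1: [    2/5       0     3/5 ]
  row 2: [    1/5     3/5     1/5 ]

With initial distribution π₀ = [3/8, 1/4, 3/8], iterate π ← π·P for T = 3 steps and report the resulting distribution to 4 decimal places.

t=0: π = [0.3750, 0.2500, 0.3750]
t=1: π = [0.3250, 0.3000, 0.3750]
t=2: π = [0.3250, 0.2900, 0.3850]
t=3: π = [0.3230, 0.2960, 0.3810]

π = [0.3230, 0.2960, 0.3810]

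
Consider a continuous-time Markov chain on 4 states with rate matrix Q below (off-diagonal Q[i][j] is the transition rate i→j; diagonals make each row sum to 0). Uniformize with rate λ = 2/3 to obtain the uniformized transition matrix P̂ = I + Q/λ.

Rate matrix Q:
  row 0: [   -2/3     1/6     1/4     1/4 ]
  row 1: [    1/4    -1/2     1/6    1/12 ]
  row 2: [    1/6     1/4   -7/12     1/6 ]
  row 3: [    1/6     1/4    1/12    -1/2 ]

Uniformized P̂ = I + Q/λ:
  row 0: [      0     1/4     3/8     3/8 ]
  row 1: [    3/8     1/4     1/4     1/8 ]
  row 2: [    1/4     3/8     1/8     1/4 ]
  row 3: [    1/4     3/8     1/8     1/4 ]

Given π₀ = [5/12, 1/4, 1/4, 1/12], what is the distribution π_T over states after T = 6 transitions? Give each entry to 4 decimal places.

π = [0.2308, 0.3077, 0.2212, 0.2404]

t=0: π = [0.4167, 0.2500, 0.2500, 0.0833]
t=1: π = [0.1771, 0.2917, 0.2604, 0.2708]
t=2: π = [0.2422, 0.3164, 0.2057, 0.2357]
t=3: π = [0.2290, 0.3052, 0.2251, 0.2407]
t=4: π = [0.2309, 0.3082, 0.2204, 0.2405]
t=5: π = [0.2308, 0.3076, 0.2213, 0.2403]
t=6: π = [0.2308, 0.3077, 0.2212, 0.2404]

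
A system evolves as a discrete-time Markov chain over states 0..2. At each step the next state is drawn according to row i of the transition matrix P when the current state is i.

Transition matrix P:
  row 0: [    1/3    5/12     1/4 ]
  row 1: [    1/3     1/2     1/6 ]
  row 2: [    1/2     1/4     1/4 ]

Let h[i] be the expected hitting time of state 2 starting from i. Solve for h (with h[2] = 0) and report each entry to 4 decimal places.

h = [4.7143, 5.1429, 0.0000]

First-step conditioning: h[2] = 0; for i ≠ 2, h[i] = 1 + Σ_k P[i][k]·h[k].
  h[0] = 1 + 1/3·h[0] + 5/12·h[1]
  h[1] = 1 + 1/3·h[0] + 1/2·h[1]
Solving the 2×2 linear system over states ≠ 2 gives exactly h = [33/7, 36/7, 0] (h[2] = 0 is the target).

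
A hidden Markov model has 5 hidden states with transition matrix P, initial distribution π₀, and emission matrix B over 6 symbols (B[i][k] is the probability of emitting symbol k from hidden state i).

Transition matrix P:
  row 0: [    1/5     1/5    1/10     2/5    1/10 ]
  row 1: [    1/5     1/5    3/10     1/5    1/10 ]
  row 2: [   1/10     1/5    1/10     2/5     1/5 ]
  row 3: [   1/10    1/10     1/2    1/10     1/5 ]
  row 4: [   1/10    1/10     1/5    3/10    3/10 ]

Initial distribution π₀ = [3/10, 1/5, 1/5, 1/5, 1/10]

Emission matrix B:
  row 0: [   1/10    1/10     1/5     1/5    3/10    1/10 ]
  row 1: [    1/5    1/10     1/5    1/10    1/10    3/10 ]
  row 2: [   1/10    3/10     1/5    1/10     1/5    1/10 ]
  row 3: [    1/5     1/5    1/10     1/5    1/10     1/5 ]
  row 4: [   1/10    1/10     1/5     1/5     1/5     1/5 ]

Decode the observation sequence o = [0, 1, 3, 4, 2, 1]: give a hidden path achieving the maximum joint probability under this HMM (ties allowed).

t=0: δ = [3.000e-02, 4.000e-02, 2.000e-02, 4.000e-02, 1.000e-02]  (obs o_0=0)
t=1: δ = [8.000e-04, 8.000e-04, 6.000e-03, 2.400e-03, 8.000e-04]  ψ = [1, 1, 3, 0, 3]  (obs o_1=1)
t=2: δ = [1.200e-04, 1.200e-04, 1.200e-04, 4.800e-04, 2.400e-04]  ψ = [2, 2, 3, 2, 2]  (obs o_2=3)
t=3: δ = [1.440e-05, 4.800e-06, 4.800e-05, 7.200e-06, 1.920e-05]  ψ = [3, 3, 3, 4, 3]  (obs o_3=4)
t=4: δ = [9.600e-07, 1.920e-06, 9.600e-07, 1.920e-06, 1.920e-06]  ψ = [2, 2, 2, 2, 2]  (obs o_4=2)
t=5: δ = [3.840e-08, 3.840e-08, 2.880e-07, 1.152e-07, 5.760e-08]  ψ = [1, 1, 3, 4, 4]  (obs o_5=1)
backtrack: best end state = 2; path = [3, 2, 3, 2, 3, 2]

path = [3, 2, 3, 2, 3, 2]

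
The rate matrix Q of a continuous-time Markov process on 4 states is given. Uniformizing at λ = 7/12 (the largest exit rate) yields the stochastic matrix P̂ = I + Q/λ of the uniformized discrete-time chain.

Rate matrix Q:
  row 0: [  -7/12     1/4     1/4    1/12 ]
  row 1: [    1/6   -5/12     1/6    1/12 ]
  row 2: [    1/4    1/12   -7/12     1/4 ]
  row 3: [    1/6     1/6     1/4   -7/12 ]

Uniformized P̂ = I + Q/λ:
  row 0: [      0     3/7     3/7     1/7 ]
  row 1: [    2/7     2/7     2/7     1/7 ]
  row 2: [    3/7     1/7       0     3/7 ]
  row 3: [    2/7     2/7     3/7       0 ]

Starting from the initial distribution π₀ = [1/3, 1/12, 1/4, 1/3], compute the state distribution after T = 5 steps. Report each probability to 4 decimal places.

π = [0.2509, 0.2841, 0.2740, 0.1911]

t=0: π = [0.3333, 0.0833, 0.2500, 0.3333]
t=1: π = [0.2262, 0.2976, 0.3095, 0.1667]
t=2: π = [0.2653, 0.2738, 0.2534, 0.2075]
t=3: π = [0.2461, 0.2874, 0.2809, 0.1856]
t=4: π = [0.2555, 0.2808, 0.2671, 0.1966]
t=5: π = [0.2509, 0.2841, 0.2740, 0.1911]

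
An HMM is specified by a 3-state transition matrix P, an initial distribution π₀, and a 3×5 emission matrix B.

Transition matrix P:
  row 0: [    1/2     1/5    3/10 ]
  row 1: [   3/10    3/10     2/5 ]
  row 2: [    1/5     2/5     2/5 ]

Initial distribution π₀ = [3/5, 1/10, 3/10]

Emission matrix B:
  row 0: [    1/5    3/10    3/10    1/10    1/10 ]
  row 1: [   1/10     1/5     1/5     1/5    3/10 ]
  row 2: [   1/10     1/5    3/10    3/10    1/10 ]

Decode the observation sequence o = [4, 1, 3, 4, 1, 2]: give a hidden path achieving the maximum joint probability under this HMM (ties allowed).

t=0: δ = [6.000e-02, 3.000e-02, 3.000e-02]  (obs o_0=4)
t=1: δ = [9.000e-03, 2.400e-03, 3.600e-03]  ψ = [0, 0, 0]  (obs o_1=1)
t=2: δ = [4.500e-04, 3.600e-04, 8.100e-04]  ψ = [0, 0, 0]  (obs o_2=3)
t=3: δ = [2.250e-05, 9.720e-05, 3.240e-05]  ψ = [0, 2, 2]  (obs o_3=4)
t=4: δ = [8.748e-06, 5.832e-06, 7.776e-06]  ψ = [1, 1, 1]  (obs o_4=1)
t=5: δ = [1.312e-06, 6.221e-07, 9.331e-07]  ψ = [0, 2, 2]  (obs o_5=2)
backtrack: best end state = 0; path = [0, 0, 2, 1, 0, 0]

path = [0, 0, 2, 1, 0, 0]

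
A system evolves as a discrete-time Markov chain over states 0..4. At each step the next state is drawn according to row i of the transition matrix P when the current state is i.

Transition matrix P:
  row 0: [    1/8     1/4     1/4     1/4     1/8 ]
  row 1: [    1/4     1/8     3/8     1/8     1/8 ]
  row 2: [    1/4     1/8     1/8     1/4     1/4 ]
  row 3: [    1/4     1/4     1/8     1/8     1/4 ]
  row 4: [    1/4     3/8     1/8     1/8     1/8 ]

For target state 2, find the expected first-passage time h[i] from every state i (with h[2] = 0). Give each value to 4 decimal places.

First-step conditioning: h[2] = 0; for i ≠ 2, h[i] = 1 + Σ_k P[i][k]·h[k].
  h[0] = 1 + 1/8·h[0] + 1/4·h[1] + 1/4·h[3] + 1/8·h[4]
  h[1] = 1 + 1/4·h[0] + 1/8·h[1] + 1/8·h[3] + 1/8·h[4]
  h[3] = 1 + 1/4·h[0] + 1/4·h[1] + 1/8·h[3] + 1/4·h[4]
  h[4] = 1 + 1/4·h[0] + 3/8·h[1] + 1/8·h[3] + 1/8·h[4]
Solving the 4×4 linear system over states ≠ 2 gives exactly h = [2632/629, 2304/629, 0, 2952/629, 2880/629] (h[2] = 0 is the target).

h = [4.1844, 3.6630, 0.0000, 4.6932, 4.5787]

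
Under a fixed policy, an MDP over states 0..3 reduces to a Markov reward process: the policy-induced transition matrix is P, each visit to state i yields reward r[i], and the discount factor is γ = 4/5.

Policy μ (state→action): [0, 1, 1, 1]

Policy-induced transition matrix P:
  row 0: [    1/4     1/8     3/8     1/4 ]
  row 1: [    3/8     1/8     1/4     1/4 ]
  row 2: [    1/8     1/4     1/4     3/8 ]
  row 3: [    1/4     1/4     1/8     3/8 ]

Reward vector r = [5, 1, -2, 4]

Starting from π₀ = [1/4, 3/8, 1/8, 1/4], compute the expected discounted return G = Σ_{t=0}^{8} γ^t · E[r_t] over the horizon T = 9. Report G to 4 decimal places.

t=0: π = [0.2500, 0.3750, 0.1250, 0.2500], E[r] = 2.3750, γ^t·E[r] = 2.375000, running G = 2.375000
t=1: π = [0.2813, 0.1719, 0.2500, 0.2969], E[r] = 2.2656, γ^t·E[r] = 1.812500, running G = 4.187500
t=2: π = [0.2402, 0.1934, 0.2480, 0.3184], E[r] = 2.1719, γ^t·E[r] = 1.390000, running G = 5.577500
t=3: π = [0.2432, 0.1958, 0.2402, 0.3208], E[r] = 2.2144, γ^t·E[r] = 1.133750, running G = 6.711250
t=4: π = [0.2444, 0.1951, 0.2403, 0.3201], E[r] = 2.2173, γ^t·E[r] = 0.908200, running G = 7.619450
t=5: π = [0.2444, 0.1951, 0.2405, 0.3201], E[r] = 2.2160, γ^t·E[r] = 0.726125, running G = 8.345575
t=6: π = [0.2443, 0.1951, 0.2405, 0.3201], E[r] = 2.2159, γ^t·E[r] = 0.580876, running G = 8.926451
t=7: π = [0.2443, 0.1951, 0.2405, 0.3201], E[r] = 2.2159, γ^t·E[r] = 0.464710, running G = 9.391161
t=8: π = [0.2443, 0.1951, 0.2405, 0.3201], E[r] = 2.2159, γ^t·E[r] = 0.371768, running G = 9.762929

G = 9.7629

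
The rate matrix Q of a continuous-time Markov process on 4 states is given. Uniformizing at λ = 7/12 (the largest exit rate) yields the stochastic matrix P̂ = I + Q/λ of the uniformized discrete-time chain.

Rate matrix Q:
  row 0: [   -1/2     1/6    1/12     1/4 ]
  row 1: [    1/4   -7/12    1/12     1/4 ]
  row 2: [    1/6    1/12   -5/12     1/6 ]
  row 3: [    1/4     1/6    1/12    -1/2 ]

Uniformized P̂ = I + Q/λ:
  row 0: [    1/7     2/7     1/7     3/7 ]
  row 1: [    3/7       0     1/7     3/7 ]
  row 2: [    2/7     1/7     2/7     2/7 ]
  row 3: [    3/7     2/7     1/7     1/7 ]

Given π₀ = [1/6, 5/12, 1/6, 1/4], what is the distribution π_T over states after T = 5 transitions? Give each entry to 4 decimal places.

π = [0.3151, 0.2033, 0.1667, 0.3149]

t=0: π = [0.1667, 0.4167, 0.1667, 0.2500]
t=1: π = [0.3571, 0.1429, 0.1667, 0.3333]
t=2: π = [0.3027, 0.2211, 0.1667, 0.3095]
t=3: π = [0.3183, 0.1987, 0.1667, 0.3163]
t=4: π = [0.3138, 0.2051, 0.1667, 0.3144]
t=5: π = [0.3151, 0.2033, 0.1667, 0.3149]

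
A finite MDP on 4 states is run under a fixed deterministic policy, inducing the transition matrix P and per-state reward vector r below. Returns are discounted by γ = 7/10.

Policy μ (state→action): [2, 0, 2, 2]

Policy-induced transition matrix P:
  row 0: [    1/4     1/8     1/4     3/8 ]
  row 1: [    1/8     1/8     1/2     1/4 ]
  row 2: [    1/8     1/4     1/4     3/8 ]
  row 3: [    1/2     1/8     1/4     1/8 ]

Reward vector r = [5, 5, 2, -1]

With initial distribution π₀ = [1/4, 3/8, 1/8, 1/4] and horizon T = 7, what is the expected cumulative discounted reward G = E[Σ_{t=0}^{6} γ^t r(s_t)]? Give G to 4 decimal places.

t=0: π = [0.2500, 0.3750, 0.1250, 0.2500], E[r] = 3.1250, γ^t·E[r] = 3.125000, running G = 3.125000
t=1: π = [0.2500, 0.1406, 0.3438, 0.2656], E[r] = 2.3750, γ^t·E[r] = 1.662500, running G = 4.787500
t=2: π = [0.2559, 0.1680, 0.2852, 0.2910], E[r] = 2.3984, γ^t·E[r] = 1.175234, running G = 5.962734
t=3: π = [0.2661, 0.1606, 0.2920, 0.2813], E[r] = 2.4365, γ^t·E[r] = 0.835728, running G = 6.798462
t=4: π = [0.2637, 0.1615, 0.2902, 0.2846], E[r] = 2.4219, γ^t·E[r] = 0.581492, running G = 7.379954
t=5: π = [0.2647, 0.1613, 0.2904, 0.2837], E[r] = 2.4269, γ^t·E[r] = 0.407891, running G = 7.787845
t=6: π = [0.2645, 0.1613, 0.2903, 0.2839], E[r] = 2.4255, γ^t·E[r] = 0.285357, running G = 8.073202

G = 8.0732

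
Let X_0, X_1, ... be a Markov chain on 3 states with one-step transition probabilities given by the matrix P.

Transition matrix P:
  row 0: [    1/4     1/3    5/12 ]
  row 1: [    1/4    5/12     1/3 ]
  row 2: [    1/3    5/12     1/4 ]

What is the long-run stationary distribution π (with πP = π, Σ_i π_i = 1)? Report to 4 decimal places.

Balance equations π_j = Σ_i π_i·P[i][j]:
  π_0 = 1/4·π_0 + 1/4·π_1 + 1/3·π_2
  π_1 = 1/3·π_0 + 5/12·π_1 + 5/12·π_2
  normalize: π_0 + π_1 + π_2 = 1
Solving the linear system gives exactly π = [43/155, 61/155, 51/155].

π = [0.2774, 0.3935, 0.3290]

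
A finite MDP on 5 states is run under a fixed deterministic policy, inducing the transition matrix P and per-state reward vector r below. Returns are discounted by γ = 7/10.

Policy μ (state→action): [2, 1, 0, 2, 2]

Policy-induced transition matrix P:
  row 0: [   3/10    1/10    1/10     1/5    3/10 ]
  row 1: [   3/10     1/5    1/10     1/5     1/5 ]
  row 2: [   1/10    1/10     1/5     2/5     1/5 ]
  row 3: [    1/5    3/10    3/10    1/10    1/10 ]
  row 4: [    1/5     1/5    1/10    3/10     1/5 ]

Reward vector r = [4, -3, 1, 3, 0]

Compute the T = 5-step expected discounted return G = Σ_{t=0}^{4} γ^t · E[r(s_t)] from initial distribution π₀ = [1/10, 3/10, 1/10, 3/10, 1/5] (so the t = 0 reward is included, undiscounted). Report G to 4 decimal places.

G = 2.5565

t=0: π = [0.1000, 0.3000, 0.1000, 0.3000, 0.2000], E[r] = 0.5000, γ^t·E[r] = 0.500000, running G = 0.500000
t=1: π = [0.2300, 0.2100, 0.1700, 0.2100, 0.1800], E[r] = 1.0900, γ^t·E[r] = 0.763000, running G = 1.263000
t=2: π = [0.2270, 0.1810, 0.1590, 0.2310, 0.2020], E[r] = 1.2170, γ^t·E[r] = 0.596330, running G = 1.859330
t=3: π = [0.2249, 0.1845, 0.1621, 0.2289, 0.1996], E[r] = 1.1949, γ^t·E[r] = 0.409851, running G = 2.269181
t=4: π = [0.2247, 0.1842, 0.1620, 0.2295, 0.1996], E[r] = 1.1968, γ^t·E[r] = 0.287354, running G = 2.556535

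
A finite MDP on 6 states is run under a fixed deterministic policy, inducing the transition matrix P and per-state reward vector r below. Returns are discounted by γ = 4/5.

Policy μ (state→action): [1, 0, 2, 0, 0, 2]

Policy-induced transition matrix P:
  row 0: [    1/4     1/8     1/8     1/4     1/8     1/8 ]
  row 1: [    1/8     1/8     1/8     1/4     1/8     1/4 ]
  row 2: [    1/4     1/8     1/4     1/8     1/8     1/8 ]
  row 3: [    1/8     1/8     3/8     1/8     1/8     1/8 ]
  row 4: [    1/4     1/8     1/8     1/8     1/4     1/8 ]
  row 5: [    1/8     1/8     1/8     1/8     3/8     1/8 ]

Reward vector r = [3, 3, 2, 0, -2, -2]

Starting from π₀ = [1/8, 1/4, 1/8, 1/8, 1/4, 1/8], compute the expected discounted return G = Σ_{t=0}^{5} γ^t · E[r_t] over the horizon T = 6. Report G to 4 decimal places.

G = 2.4027

t=0: π = [0.1250, 0.2500, 0.1250, 0.1250, 0.2500, 0.1250], E[r] = 0.6250, γ^t·E[r] = 0.625000, running G = 0.625000
t=1: π = [0.1875, 0.1250, 0.1719, 0.1719, 0.1875, 0.1563], E[r] = 0.5938, γ^t·E[r] = 0.475000, running G = 1.100000
t=2: π = [0.1934, 0.1250, 0.1895, 0.1641, 0.1875, 0.1406], E[r] = 0.6777, γ^t·E[r] = 0.433750, running G = 1.533750
t=3: π = [0.1963, 0.1250, 0.1897, 0.1648, 0.1836, 0.1406], E[r] = 0.6948, γ^t·E[r] = 0.355750, running G = 1.889500
t=4: π = [0.1962, 0.1250, 0.1899, 0.1652, 0.1831, 0.1406], E[r] = 0.6960, γ^t·E[r] = 0.285063, running G = 2.174563
t=5: π = [0.1962, 0.1250, 0.1900, 0.1651, 0.1830, 0.1406], E[r] = 0.6962, γ^t·E[r] = 0.228123, running G = 2.402685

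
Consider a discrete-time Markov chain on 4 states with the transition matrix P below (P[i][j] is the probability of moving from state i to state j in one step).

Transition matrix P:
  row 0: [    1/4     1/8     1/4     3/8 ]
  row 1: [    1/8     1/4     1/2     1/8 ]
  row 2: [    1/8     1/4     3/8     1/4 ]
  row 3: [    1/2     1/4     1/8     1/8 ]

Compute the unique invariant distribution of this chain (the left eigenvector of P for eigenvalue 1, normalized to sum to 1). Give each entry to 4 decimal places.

Balance equations π_j = Σ_i π_i·P[i][j]:
  π_0 = 1/4·π_0 + 1/8·π_1 + 1/8·π_2 + 1/2·π_3
  π_1 = 1/8·π_0 + 1/4·π_1 + 1/4·π_2 + 1/4·π_3
  π_2 = 1/4·π_0 + 1/2·π_1 + 3/8·π_2 + 1/8·π_3
  normalize: π_0 + π_1 + π_2 + π_3 = 1
Solving the linear system gives exactly π = [38/159, 35/159, 151/477, 107/477].

π = [0.2390, 0.2201, 0.3166, 0.2243]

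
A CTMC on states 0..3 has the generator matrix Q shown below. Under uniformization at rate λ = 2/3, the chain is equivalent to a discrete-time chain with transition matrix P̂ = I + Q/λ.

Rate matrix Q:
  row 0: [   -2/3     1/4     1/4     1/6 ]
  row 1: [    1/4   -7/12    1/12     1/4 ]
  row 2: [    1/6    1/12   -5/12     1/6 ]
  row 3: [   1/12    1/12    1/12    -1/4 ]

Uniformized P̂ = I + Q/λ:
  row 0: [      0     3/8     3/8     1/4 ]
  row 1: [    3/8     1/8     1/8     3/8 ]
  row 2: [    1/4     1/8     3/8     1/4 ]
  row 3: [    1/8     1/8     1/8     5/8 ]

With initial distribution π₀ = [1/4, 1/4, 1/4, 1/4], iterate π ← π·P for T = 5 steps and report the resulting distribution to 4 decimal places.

π = [0.1736, 0.1685, 0.2250, 0.4328]

t=0: π = [0.2500, 0.2500, 0.2500, 0.2500]
t=1: π = [0.1875, 0.1875, 0.2500, 0.3750]
t=2: π = [0.1797, 0.1719, 0.2344, 0.4141]
t=3: π = [0.1748, 0.1699, 0.2285, 0.4268]
t=4: π = [0.1742, 0.1687, 0.2258, 0.4313]
t=5: π = [0.1736, 0.1685, 0.2250, 0.4328]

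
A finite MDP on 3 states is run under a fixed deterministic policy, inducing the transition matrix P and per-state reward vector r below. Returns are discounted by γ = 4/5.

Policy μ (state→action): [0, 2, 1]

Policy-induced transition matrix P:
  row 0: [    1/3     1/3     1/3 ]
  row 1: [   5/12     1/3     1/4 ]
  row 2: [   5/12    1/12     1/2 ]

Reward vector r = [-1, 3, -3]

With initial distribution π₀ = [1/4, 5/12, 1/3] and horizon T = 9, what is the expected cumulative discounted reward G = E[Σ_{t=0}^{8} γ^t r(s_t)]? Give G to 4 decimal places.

t=0: π = [0.2500, 0.4167, 0.3333], E[r] = 0.0000, γ^t·E[r] = 0.000000, running G = 0.000000
t=1: π = [0.3958, 0.2500, 0.3542], E[r] = -0.7083, γ^t·E[r] = -0.566667, running G = -0.566667
t=2: π = [0.3837, 0.2448, 0.3715], E[r] = -0.7639, γ^t·E[r] = -0.488889, running G = -1.055556
t=3: π = [0.3847, 0.2405, 0.3749], E[r] = -0.7879, γ^t·E[r] = -0.403407, running G = -1.458963
t=4: π = [0.3846, 0.2396, 0.3758], E[r] = -0.7931, γ^t·E[r] = -0.324840, running G = -1.783802
t=5: π = [0.3846, 0.2394, 0.3760], E[r] = -0.7944, γ^t·E[r] = -0.260317, running G = -2.044120
t=6: π = [0.3846, 0.2393, 0.3760], E[r] = -0.7948, γ^t·E[r] = -0.208342, running G = -2.252461
t=7: π = [0.3846, 0.2393, 0.3761], E[r] = -0.7948, γ^t·E[r] = -0.166691, running G = -2.419152
t=8: π = [0.3846, 0.2393, 0.3761], E[r] = -0.7949, γ^t·E[r] = -0.133356, running G = -2.552508

G = -2.5525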